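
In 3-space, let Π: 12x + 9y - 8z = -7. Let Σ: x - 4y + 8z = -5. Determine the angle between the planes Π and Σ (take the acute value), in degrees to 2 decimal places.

54.89

cos θ = |n₁·n₂| / (|n₁||n₂|) = |-88| / (√289 · √81).
θ = arccos(0.57516) ≈ 54.89°.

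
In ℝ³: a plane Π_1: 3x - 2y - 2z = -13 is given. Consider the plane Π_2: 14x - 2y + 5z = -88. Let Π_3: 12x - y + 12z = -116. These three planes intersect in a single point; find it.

(-3, 8, -6)

Solving the 3×3 linear system 3x - 2y - 2z = -13, 14x - 2y + 5z = -88, 12x - y + 12z = -116 (e.g. by elimination or Cramer's rule, determinant = 139) gives (-3, 8, -6).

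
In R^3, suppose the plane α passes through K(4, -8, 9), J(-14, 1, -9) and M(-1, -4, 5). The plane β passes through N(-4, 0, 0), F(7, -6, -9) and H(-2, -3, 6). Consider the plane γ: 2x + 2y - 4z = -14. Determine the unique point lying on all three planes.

(-7, 2, 1)

KJ = (-18, 9, -18), KM = (-5, 4, -4); a normal to α is KJ × KM = (36, 18, -27).
Using K: α has equation 36x + 18y - 27z = -243.
NF = (11, -6, -9), NH = (2, -3, 6); a normal to β is NF × NH = (-63, -84, -21).
Using N: β has equation -63x - 84y - 21z = 252.
Solving the 3×3 linear system 36x + 18y - 27z = -243, -63x - 84y - 21z = 252, 2x + 2y - 4z = -14 (e.g. by elimination or Cramer's rule, determinant = 7182) gives (-7, 2, 1).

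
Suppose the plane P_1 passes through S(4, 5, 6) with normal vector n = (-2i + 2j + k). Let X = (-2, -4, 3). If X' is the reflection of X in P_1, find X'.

(-6, 0, 5)

P_1: n·r = n·S gives -2x + 2y + z = 8.
λ = (n·X − d)/|n|² = (-1 − 8)/9 = -1.
Reflection = X − 2λn = (-2, -4, 3) − (-2)·(-2, 2, 1) = (-6, 0, 5).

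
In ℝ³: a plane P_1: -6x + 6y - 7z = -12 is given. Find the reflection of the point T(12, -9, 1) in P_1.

(0, 3, -13)

λ = (n·T − d)/|n|² = (-133 − (-12))/121 = -1.
Reflection = T − 2λn = (12, -9, 1) − (-2)·(-6, 6, -7) = (0, 3, -13).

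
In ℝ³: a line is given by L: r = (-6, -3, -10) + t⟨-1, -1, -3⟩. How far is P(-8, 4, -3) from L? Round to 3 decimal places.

6.368

Taking (-6, -3, -10) on L with direction v = (-1, -1, -3): w = P − (-6, -3, -10) = (-2, 7, 7), and w × v = (-14, -13, 9).
Distance = |w × v| / |v| = √446 / √11 ≈ 6.368.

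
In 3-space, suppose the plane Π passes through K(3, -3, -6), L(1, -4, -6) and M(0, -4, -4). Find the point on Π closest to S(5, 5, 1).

(7, 1, 2)

KL = (-2, -1, 0), KM = (-3, -1, 2); a normal to Π is KL × KM = (-2, 4, -1).
Using K: Π has equation -2x + 4y - z = -12.
Foot = S − λn with λ = (n·S − d)/|n|² = (9 − (-12))/21 = 1.
Foot = (5, 5, 1) − 1·(-2, 4, -1) = (7, 1, 2).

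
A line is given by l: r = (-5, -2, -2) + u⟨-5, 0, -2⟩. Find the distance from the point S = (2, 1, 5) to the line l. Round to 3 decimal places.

4.920

Taking (-5, -2, -2) on l with direction v = (-5, 0, -2): w = S − (-5, -2, -2) = (7, 3, 7), and w × v = (-6, -21, 15).
Distance = |w × v| / |v| = √702 / √29 ≈ 4.920.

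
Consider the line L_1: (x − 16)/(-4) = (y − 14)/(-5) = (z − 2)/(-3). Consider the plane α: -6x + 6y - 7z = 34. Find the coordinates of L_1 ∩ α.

(0, -6, -10)

L_1 has direction (-4, -5, -3) through (16, 14, 2).
Substitute r = (16, 14, 2) + t(-4, -5, -3) into the plane: -26 + 15t = 34, so t = 4.
Intersection: (16, 14, 2) + 4·(-4, -5, -3) = (0, -6, -10).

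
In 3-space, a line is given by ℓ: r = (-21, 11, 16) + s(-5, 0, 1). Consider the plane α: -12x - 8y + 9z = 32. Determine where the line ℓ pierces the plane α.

(-1, 11, 12)

Substitute r = (-21, 11, 16) + t(-5, 0, 1) into the plane: 308 + 69t = 32, so t = -4.
Intersection: (-21, 11, 16) + (-4)·(-5, 0, 1) = (-1, 11, 12).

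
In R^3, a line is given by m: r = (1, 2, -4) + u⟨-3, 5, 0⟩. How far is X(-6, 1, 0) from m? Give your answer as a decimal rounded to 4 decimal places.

7.6466

Taking (1, 2, -4) on m with direction v = (-3, 5, 0): w = X − (1, 2, -4) = (-7, -1, 4), and w × v = (-20, -12, -38).
Distance = |w × v| / |v| = √1988 / √34 ≈ 7.6466.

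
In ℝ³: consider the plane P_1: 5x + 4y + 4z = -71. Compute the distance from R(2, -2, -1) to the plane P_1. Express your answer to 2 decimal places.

9.14

n·R − d = (5)·(2) + (4)·(-2) + (4)·(-1) − (-71) = 69; |n| = √57.
Distance = |69| / √57 = 69/√57 ≈ 9.14.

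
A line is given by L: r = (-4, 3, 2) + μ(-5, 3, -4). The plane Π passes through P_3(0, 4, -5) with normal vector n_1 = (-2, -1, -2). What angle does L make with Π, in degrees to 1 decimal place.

Π: n_1·r = n_1·P_3 gives -2x - y - 2z = 6.
sin θ = |n·v| / (|n||v|) = |15| / (√9 · √50) = 0.70711.
θ ≈ 45.0°.

45.0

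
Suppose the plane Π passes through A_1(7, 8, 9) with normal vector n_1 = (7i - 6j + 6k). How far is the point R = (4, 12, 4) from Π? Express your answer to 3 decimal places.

6.818

Π: n_1·r = n_1·A_1 gives 7x - 6y + 6z = 55.
n·R − d = (7)·(4) + (-6)·(12) + (6)·(4) − 55 = -75; |n| = √121.
Distance = |-75| / √121 = 75/√121 ≈ 6.818.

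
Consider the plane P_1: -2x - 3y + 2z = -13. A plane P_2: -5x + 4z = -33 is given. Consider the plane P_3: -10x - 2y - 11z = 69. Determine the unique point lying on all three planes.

Solving the 3×3 linear system -2x - 3y + 2z = -13, -5x + 4z = -33, -10x - 2y - 11z = 69 (e.g. by elimination or Cramer's rule, determinant = 289) gives (1, -1, -7).

(1, -1, -7)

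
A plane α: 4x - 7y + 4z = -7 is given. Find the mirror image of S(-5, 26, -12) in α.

(19, -16, 12)

λ = (n·S − d)/|n|² = (-250 − (-7))/81 = -3.
Reflection = S − 2λn = (-5, 26, -12) − (-6)·(4, -7, 4) = (19, -16, 12).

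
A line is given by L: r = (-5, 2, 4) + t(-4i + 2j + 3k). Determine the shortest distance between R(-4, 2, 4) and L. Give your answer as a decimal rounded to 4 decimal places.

0.6695

Taking (-5, 2, 4) on L with direction v = (-4, 2, 3): w = R − (-5, 2, 4) = (1, 0, 0), and w × v = (0, -3, 2).
Distance = |w × v| / |v| = √13 / √29 ≈ 0.6695.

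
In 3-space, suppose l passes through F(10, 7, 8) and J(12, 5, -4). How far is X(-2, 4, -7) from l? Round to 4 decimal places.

A direction vector for l is J − F = (2, -2, -12).
Taking (10, 7, 8) on l with direction v = (2, -2, -12): w = X − (10, 7, 8) = (-12, -3, -15), and w × v = (6, -174, 30).
Distance = |w × v| / |v| = √31212 / √152 ≈ 14.3298.

14.3298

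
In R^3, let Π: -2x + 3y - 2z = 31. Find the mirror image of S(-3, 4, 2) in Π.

(-7, 10, -2)

λ = (n·S − d)/|n|² = (14 − 31)/17 = -1.
Reflection = S − 2λn = (-3, 4, 2) − (-2)·(-2, 3, -2) = (-7, 10, -2).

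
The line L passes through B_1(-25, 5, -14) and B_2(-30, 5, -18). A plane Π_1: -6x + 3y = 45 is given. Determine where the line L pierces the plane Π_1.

A direction vector for L is B_2 − B_1 = (-5, 0, -4).
Substitute r = (-25, 5, -14) + t(-5, 0, -4) into the plane: 165 + 30t = 45, so t = -4.
Intersection: (-25, 5, -14) + (-4)·(-5, 0, -4) = (-5, 5, 2).

(-5, 5, 2)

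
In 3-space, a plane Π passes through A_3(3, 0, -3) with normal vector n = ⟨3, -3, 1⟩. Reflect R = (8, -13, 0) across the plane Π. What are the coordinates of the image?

Π: n·r = n·A_3 gives 3x - 3y + z = 6.
λ = (n·R − d)/|n|² = (63 − 6)/19 = 3.
Reflection = R − 2λn = (8, -13, 0) − 6·(3, -3, 1) = (-10, 5, -6).

(-10, 5, -6)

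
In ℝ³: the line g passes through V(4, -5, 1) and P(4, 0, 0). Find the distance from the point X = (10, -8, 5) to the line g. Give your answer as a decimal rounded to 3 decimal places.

A direction vector for g is P − V = (0, 5, -1).
Taking (4, -5, 1) on g with direction v = (0, 5, -1): w = X − (4, -5, 1) = (6, -3, 4), and w × v = (-17, 6, 30).
Distance = |w × v| / |v| = √1225 / √26 ≈ 6.864.

6.864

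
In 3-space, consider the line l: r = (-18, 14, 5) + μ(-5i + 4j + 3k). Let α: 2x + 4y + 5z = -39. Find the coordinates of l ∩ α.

Substitute r = (-18, 14, 5) + t(-5, 4, 3) into the plane: 45 + 21t = -39, so t = -4.
Intersection: (-18, 14, 5) + (-4)·(-5, 4, 3) = (2, -2, -7).

(2, -2, -7)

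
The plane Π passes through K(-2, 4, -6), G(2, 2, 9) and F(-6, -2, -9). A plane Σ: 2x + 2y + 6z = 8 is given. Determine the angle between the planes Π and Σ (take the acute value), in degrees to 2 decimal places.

82.58

KG = (4, -2, 15), KF = (-4, -6, -3); a normal to Π is KG × KF = (96, -48, -32).
Using K: Π has equation 96x - 48y - 32z = -192.
cos θ = |n₁·n₂| / (|n₁||n₂|) = |-96| / (√12544 · √44).
θ = arccos(0.12922) ≈ 82.58°.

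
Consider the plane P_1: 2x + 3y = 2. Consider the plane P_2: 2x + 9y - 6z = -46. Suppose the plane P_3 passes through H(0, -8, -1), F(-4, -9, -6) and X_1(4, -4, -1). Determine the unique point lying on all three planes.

(7, -4, 4)

HF = (-4, -1, -5), HX_1 = (4, 4, 0); a normal to P_3 is HF × HX_1 = (20, -20, -12).
Using H: P_3 has equation 20x - 20y - 12z = 172.
Solving the 3×3 linear system 2x + 3y = 2, 2x + 9y - 6z = -46, 20x - 20y - 12z = 172 (e.g. by elimination or Cramer's rule, determinant = -744) gives (7, -4, 4).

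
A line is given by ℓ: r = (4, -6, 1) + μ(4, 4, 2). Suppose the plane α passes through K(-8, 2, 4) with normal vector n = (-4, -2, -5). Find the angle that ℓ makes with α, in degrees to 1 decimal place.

α: n·r = n·K gives -4x - 2y - 5z = 8.
sin θ = |n·v| / (|n||v|) = |-34| / (√45 · √36) = 0.84474.
θ ≈ 57.6°.

57.6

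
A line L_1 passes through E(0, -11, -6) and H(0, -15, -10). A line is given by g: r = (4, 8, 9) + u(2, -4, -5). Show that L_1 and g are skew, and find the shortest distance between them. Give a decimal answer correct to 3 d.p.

A direction vector for L_1 is H − E = (0, -4, -4).
Common perpendicular direction n = (0, -4, -4) × (2, -4, -5) = (4, -8, 8).
With w = (4, 8, 9) − (0, -11, -6) = (4, 19, 15), w · n = -16.
Since n ≠ 0 the lines are not parallel, and w · n = -16 ≠ 0 so they do not intersect; hence they are skew.
Distance = |w · n| / |n| = |-16| / √144 ≈ 1.333.

1.333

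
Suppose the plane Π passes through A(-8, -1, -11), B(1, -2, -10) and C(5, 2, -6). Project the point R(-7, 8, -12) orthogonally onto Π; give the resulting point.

(-8, 4, -7)

AB = (9, -1, 1), AC = (13, 3, 5); a normal to Π is AB × AC = (-8, -32, 40).
Using A: Π has equation -8x - 32y + 40z = -344.
Foot = R − λn with λ = (n·R − d)/|n|² = (-680 − (-344))/2688 = -1/8.
Foot = (-7, 8, -12) − (-1/8)·(-8, -32, 40) = (-8, 4, -7).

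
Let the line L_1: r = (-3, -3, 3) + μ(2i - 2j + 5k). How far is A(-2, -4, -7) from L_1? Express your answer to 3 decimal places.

6.155

Taking (-3, -3, 3) on L_1 with direction v = (2, -2, 5): w = A − (-3, -3, 3) = (1, -1, -10), and w × v = (-25, -25, 0).
Distance = |w × v| / |v| = √1250 / √33 ≈ 6.155.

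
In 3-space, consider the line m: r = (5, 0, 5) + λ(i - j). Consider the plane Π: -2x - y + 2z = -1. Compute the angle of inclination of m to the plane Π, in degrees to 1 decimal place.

13.6

sin θ = |n·v| / (|n||v|) = |-1| / (√9 · √2) = 0.23570.
θ ≈ 13.6°.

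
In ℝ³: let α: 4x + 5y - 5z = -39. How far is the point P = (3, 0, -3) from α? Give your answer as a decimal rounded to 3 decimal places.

8.124

n·P − d = (4)·(3) + (5)·(0) + (-5)·(-3) − (-39) = 66; |n| = √66.
Distance = |66| / √66 = 66/√66 ≈ 8.124.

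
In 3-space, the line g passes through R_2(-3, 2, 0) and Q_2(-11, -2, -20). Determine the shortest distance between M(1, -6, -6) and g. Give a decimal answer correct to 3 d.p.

A direction vector for g is Q_2 − R_2 = (-8, -4, -20).
Taking (-3, 2, 0) on g with direction v = (-8, -4, -20): w = M − (-3, 2, 0) = (4, -8, -6), and w × v = (136, 128, -80).
Distance = |w × v| / |v| = √41280 / √480 ≈ 9.274.

9.274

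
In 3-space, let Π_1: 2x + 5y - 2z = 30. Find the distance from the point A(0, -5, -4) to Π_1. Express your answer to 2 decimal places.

8.18

n·A − d = (2)·(0) + (5)·(-5) + (-2)·(-4) − 30 = -47; |n| = √33.
Distance = |-47| / √33 = 47/√33 ≈ 8.18.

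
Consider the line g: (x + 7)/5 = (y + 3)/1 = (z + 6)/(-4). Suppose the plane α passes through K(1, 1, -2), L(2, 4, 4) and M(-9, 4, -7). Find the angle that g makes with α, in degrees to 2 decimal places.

g has direction (5, 1, -4) through (-7, -3, -6).
KL = (1, 3, 6), KM = (-10, 3, -5); a normal to α is KL × KM = (-33, -55, 33).
Using K: α has equation -33x - 55y + 33z = -154.
sin θ = |n·v| / (|n||v|) = |-352| / (√5203 · √42) = 0.75299.
θ ≈ 48.85°.

48.85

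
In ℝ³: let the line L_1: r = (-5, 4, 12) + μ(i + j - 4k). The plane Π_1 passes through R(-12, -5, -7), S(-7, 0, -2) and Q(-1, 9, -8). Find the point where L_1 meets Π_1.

RS = (5, 5, 5), RQ = (11, 14, -1); a normal to Π_1 is RS × RQ = (-75, 60, 15).
Using R: Π_1 has equation -75x + 60y + 15z = 495.
Substitute r = (-5, 4, 12) + t(1, 1, -4) into the plane: 795 + (-75)t = 495, so t = 4.
Intersection: (-5, 4, 12) + 4·(1, 1, -4) = (-1, 8, -4).

(-1, 8, -4)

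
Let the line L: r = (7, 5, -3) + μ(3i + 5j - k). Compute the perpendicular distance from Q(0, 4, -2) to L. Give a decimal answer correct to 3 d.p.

Taking (7, 5, -3) on L with direction v = (3, 5, -1): w = Q − (7, 5, -3) = (-7, -1, 1), and w × v = (-4, -4, -32).
Distance = |w × v| / |v| = √1056 / √35 ≈ 5.493.

5.493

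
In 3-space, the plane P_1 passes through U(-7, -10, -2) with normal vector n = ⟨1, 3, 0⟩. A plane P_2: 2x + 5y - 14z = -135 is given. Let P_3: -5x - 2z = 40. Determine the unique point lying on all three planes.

P_1: n·r = n·U gives x + 3y = -37.
Solving the 3×3 linear system x + 3y = -37, 2x + 5y - 14z = -135, -5x - 2z = 40 (e.g. by elimination or Cramer's rule, determinant = 212) gives (-10, -9, 5).

(-10, -9, 5)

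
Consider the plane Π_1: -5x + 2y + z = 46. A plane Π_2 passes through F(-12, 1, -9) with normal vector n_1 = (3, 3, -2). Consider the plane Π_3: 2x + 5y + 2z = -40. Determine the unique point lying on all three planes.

(-11, 0, -9)

Π_2: n_1·r = n_1·F gives 3x + 3y - 2z = -15.
Solving the 3×3 linear system -5x + 2y + z = 46, 3x + 3y - 2z = -15, 2x + 5y + 2z = -40 (e.g. by elimination or Cramer's rule, determinant = -91) gives (-11, 0, -9).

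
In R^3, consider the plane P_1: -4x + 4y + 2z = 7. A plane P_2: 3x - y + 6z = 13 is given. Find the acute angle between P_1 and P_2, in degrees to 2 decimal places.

84.36

cos θ = |n₁·n₂| / (|n₁||n₂|) = |-4| / (√36 · √46).
θ = arccos(0.09829) ≈ 84.36°.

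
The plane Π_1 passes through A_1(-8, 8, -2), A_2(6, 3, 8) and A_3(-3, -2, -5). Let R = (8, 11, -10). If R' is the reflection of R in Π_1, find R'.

(-12, -5, 10)

A_1A_2 = (14, -5, 10), A_1A_3 = (5, -10, -3); a normal to Π_1 is A_1A_2 × A_1A_3 = (115, 92, -115).
Using A_1: Π_1 has equation 115x + 92y - 115z = 46.
λ = (n·R − d)/|n|² = (3082 − 46)/34914 = 2/23.
Reflection = R − 2λn = (8, 11, -10) − (4/23)·(115, 92, -115) = (-12, -5, 10).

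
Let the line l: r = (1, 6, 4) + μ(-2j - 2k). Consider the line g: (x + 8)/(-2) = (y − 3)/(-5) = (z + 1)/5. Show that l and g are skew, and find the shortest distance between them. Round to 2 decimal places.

9.05

g has direction (-2, -5, 5) through (-8, 3, -1).
Common perpendicular direction n = (0, -2, -2) × (-2, -5, 5) = (-20, 4, -4).
With w = (-8, 3, -1) − (1, 6, 4) = (-9, -3, -5), w · n = 188.
Since n ≠ 0 the lines are not parallel, and w · n = 188 ≠ 0 so they do not intersect; hence they are skew.
Distance = |w · n| / |n| = |188| / √432 ≈ 9.05.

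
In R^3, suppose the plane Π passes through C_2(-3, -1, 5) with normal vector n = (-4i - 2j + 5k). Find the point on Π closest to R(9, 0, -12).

(-3, -6, 3)

Π: n·r = n·C_2 gives -4x - 2y + 5z = 39.
Foot = R − λn with λ = (n·R − d)/|n|² = (-96 − 39)/45 = -3.
Foot = (9, 0, -12) − (-3)·(-4, -2, 5) = (-3, -6, 3).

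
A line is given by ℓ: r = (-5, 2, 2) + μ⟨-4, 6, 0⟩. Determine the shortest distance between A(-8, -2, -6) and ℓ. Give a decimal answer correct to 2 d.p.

Taking (-5, 2, 2) on ℓ with direction v = (-4, 6, 0): w = A − (-5, 2, 2) = (-3, -4, -8), and w × v = (48, 32, -34).
Distance = |w × v| / |v| = √4484 / √52 ≈ 9.29.

9.29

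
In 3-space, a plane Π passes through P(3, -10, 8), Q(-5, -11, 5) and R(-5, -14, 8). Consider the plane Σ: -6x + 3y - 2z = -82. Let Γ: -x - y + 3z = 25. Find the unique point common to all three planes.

(7, -8, 8)

PQ = (-8, -1, -3), PR = (-8, -4, 0); a normal to Π is PQ × PR = (-12, 24, 24).
Using P: Π has equation -12x + 24y + 24z = -84.
Solving the 3×3 linear system -12x + 24y + 24z = -84, -6x + 3y - 2z = -82, -x - y + 3z = 25 (e.g. by elimination or Cramer's rule, determinant = 612) gives (7, -8, 8).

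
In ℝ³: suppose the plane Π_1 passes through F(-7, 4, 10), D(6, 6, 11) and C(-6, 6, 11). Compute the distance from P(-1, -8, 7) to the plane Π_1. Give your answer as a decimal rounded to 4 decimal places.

FD = (13, 2, 1), FC = (1, 2, 1); a normal to Π_1 is FD × FC = (0, -12, 24).
Using F: Π_1 has equation -12y + 24z = 192.
n·P − d = (0)·(-1) + (-12)·(-8) + (24)·(7) − 192 = 72; |n| = √720.
Distance = |72| / √720 = 72/√720 ≈ 2.6833.

2.6833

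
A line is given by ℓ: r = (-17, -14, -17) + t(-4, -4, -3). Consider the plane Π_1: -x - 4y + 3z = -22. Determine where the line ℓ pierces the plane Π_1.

(-1, 2, -5)

Substitute r = (-17, -14, -17) + t(-4, -4, -3) into the plane: 22 + 11t = -22, so t = -4.
Intersection: (-17, -14, -17) + (-4)·(-4, -4, -3) = (-1, 2, -5).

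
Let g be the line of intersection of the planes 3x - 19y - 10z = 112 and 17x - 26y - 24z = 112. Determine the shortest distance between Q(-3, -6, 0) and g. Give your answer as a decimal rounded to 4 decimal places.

0.4472

Direction of g: (3, -19, -10) × (17, -26, -24) = (196, -98, 245).
A point on g: solving the two plane equations with x = -8 gives (-8, -4, -6).
Taking (-8, -4, -6) on g with direction v = (196, -98, 245): w = Q − (-8, -4, -6) = (5, -2, 6), and w × v = (98, -49, -98).
Distance = |w × v| / |v| = √21609 / √108045 ≈ 0.4472.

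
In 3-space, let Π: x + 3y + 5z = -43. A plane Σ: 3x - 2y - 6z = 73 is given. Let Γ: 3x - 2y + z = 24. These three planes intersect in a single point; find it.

Solving the 3×3 linear system x + 3y + 5z = -43, 3x - 2y - 6z = 73, 3x - 2y + z = 24 (e.g. by elimination or Cramer's rule, determinant = -77) gives (7, -5, -7).

(7, -5, -7)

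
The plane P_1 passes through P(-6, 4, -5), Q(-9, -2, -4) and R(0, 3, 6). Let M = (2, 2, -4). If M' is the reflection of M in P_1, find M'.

(-8, 8, 2)

PQ = (-3, -6, 1), PR = (6, -1, 11); a normal to P_1 is PQ × PR = (-65, 39, 39).
Using P: P_1 has equation -65x + 39y + 39z = 351.
λ = (n·M − d)/|n|² = (-208 − 351)/7267 = -1/13.
Reflection = M − 2λn = (2, 2, -4) − (-2/13)·(-65, 39, 39) = (-8, 8, 2).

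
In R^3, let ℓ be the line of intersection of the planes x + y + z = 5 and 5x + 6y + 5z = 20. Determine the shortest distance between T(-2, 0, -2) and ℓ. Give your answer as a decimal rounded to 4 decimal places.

11.0905

Direction of ℓ: (1, 1, 1) × (5, 6, 5) = (-1, 0, 1).
A point on ℓ: solving the two plane equations with x = 5 gives (5, -5, 5).
Taking (5, -5, 5) on ℓ with direction v = (-1, 0, 1): w = T − (5, -5, 5) = (-7, 5, -7), and w × v = (5, 14, 5).
Distance = |w × v| / |v| = √246 / √2 ≈ 11.0905.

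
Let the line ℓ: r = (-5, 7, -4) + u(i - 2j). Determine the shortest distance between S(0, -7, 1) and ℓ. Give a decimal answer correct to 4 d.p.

5.3104

Taking (-5, 7, -4) on ℓ with direction v = (1, -2, 0): w = S − (-5, 7, -4) = (5, -14, 5), and w × v = (10, 5, 4).
Distance = |w × v| / |v| = √141 / √5 ≈ 5.3104.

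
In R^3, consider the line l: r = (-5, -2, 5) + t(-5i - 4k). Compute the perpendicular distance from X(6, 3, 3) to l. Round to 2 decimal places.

9.80

Taking (-5, -2, 5) on l with direction v = (-5, 0, -4): w = X − (-5, -2, 5) = (11, 5, -2), and w × v = (-20, 54, 25).
Distance = |w × v| / |v| = √3941 / √41 ≈ 9.80.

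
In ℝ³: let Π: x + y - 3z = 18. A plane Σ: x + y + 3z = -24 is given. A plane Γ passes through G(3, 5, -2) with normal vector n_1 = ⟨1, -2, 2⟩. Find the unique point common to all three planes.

Γ: n_1·r = n_1·G gives x - 2y + 2z = -11.
Solving the 3×3 linear system x + y - 3z = 18, x + y + 3z = -24, x - 2y + 2z = -11 (e.g. by elimination or Cramer's rule, determinant = 18) gives (-1, -2, -7).

(-1, -2, -7)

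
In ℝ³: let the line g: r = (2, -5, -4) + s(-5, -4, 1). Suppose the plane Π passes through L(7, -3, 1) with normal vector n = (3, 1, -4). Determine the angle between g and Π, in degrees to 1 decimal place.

Π: n·r = n·L gives 3x + y - 4z = 14.
sin θ = |n·v| / (|n||v|) = |-23| / (√26 · √42) = 0.69601.
θ ≈ 44.1°.

44.1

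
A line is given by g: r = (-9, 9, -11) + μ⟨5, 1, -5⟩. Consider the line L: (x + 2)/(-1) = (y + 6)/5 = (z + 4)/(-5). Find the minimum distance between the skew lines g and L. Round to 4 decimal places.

2.8795

L has direction (-1, 5, -5) through (-2, -6, -4).
Common perpendicular direction n = (5, 1, -5) × (-1, 5, -5) = (20, 30, 26).
With w = (-2, -6, -4) − (-9, 9, -11) = (7, -15, 7), w · n = -128.
Distance = |w · n| / |n| = |-128| / √1976 ≈ 2.8795.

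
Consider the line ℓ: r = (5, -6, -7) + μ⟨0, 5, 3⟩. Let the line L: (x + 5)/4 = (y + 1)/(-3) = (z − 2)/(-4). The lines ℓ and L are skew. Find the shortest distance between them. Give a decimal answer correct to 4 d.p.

0.3878

L has direction (4, -3, -4) through (-5, -1, 2).
Common perpendicular direction n = (0, 5, 3) × (4, -3, -4) = (-11, 12, -20).
With w = (-5, -1, 2) − (5, -6, -7) = (-10, 5, 9), w · n = -10.
Distance = |w · n| / |n| = |-10| / √665 ≈ 0.3878.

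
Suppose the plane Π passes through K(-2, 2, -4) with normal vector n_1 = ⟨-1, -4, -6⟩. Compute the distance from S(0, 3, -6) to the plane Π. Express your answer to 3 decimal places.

Π: n_1·r = n_1·K gives -x - 4y - 6z = 18.
n·S − d = (-1)·(0) + (-4)·(3) + (-6)·(-6) − 18 = 6; |n| = √53.
Distance = |6| / √53 = 6/√53 ≈ 0.824.

0.824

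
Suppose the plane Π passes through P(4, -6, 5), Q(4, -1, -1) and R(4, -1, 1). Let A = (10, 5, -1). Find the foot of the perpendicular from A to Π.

PQ = (0, 5, -6), PR = (0, 5, -4); a normal to Π is PQ × PR = (10, 0, 0).
Using P: Π has equation 10x = 40.
Foot = A − λn with λ = (n·A − d)/|n|² = (100 − 40)/100 = 3/5.
Foot = (10, 5, -1) − (3/5)·(10, 0, 0) = (4, 5, -1).

(4, 5, -1)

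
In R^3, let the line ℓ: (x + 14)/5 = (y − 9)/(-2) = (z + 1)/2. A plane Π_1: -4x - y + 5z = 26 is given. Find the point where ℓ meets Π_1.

ℓ has direction (5, -2, 2) through (-14, 9, -1).
Substitute r = (-14, 9, -1) + t(5, -2, 2) into the plane: 42 + (-8)t = 26, so t = 2.
Intersection: (-14, 9, -1) + 2·(5, -2, 2) = (-4, 5, 3).

(-4, 5, 3)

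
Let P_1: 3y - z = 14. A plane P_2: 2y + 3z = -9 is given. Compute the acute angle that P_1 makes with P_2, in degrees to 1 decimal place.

cos θ = |n₁·n₂| / (|n₁||n₂|) = |3| / (√10 · √13).
θ = arccos(0.26312) ≈ 74.7°.

74.7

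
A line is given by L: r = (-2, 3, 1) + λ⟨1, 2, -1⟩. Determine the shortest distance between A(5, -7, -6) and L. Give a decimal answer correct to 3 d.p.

Taking (-2, 3, 1) on L with direction v = (1, 2, -1): w = A − (-2, 3, 1) = (7, -10, -7), and w × v = (24, 0, 24).
Distance = |w × v| / |v| = √1152 / √6 ≈ 13.856.

13.856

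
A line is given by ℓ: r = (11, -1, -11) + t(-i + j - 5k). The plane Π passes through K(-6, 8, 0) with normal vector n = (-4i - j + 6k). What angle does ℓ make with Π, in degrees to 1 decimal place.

45.5

Π: n·r = n·K gives -4x - y + 6z = 16.
sin θ = |n·v| / (|n||v|) = |-27| / (√53 · √27) = 0.71375.
θ ≈ 45.5°.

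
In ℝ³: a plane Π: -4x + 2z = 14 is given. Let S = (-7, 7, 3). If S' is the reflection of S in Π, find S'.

λ = (n·S − d)/|n|² = (34 − 14)/20 = 1.
Reflection = S − 2λn = (-7, 7, 3) − 2·(-4, 0, 2) = (1, 7, -1).

(1, 7, -1)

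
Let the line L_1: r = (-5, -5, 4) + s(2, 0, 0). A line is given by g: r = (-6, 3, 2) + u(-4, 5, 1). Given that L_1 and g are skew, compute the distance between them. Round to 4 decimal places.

3.5301

Common perpendicular direction n = (2, 0, 0) × (-4, 5, 1) = (0, -2, 10).
With w = (-6, 3, 2) − (-5, -5, 4) = (-1, 8, -2), w · n = -36.
Distance = |w · n| / |n| = |-36| / √104 ≈ 3.5301.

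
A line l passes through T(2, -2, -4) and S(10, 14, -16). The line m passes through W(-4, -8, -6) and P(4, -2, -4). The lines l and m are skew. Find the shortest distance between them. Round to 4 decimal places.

1.2057

A direction vector for l is S − T = (8, 16, -12).
A direction vector for m is P − W = (8, 6, 2).
Common perpendicular direction n = (8, 16, -12) × (8, 6, 2) = (104, -112, -80).
With w = (-4, -8, -6) − (2, -2, -4) = (-6, -6, -2), w · n = 208.
Distance = |w · n| / |n| = |208| / √29760 ≈ 1.2057.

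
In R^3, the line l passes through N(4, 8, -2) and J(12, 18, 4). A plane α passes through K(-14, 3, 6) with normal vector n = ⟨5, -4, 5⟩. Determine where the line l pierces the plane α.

(-4, -2, -8)

A direction vector for l is J − N = (8, 10, 6).
α: n·r = n·K gives 5x - 4y + 5z = -52.
Substitute r = (4, 8, -2) + t(8, 10, 6) into the plane: -22 + 30t = -52, so t = -1.
Intersection: (4, 8, -2) + (-1)·(8, 10, 6) = (-4, -2, -8).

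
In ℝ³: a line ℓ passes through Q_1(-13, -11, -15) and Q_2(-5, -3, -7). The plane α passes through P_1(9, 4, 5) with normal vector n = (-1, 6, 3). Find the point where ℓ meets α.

A direction vector for ℓ is Q_2 − Q_1 = (8, 8, 8).
α: n·r = n·P_1 gives -x + 6y + 3z = 30.
Substitute r = (-13, -11, -15) + t(8, 8, 8) into the plane: -98 + 64t = 30, so t = 2.
Intersection: (-13, -11, -15) + 2·(8, 8, 8) = (3, 5, 1).

(3, 5, 1)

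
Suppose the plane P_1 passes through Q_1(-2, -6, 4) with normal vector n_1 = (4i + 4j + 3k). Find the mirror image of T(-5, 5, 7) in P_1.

P_1: n_1·r = n_1·Q_1 gives 4x + 4y + 3z = -20.
λ = (n·T − d)/|n|² = (21 − (-20))/41 = 1.
Reflection = T − 2λn = (-5, 5, 7) − 2·(4, 4, 3) = (-13, -3, 1).

(-13, -3, 1)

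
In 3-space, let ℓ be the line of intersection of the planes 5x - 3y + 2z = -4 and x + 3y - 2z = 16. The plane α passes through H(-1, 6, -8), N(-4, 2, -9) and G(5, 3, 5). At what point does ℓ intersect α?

Direction of ℓ: (5, -3, 2) × (1, 3, -2) = (0, 12, 18).
A point on ℓ: solving the two plane equations with y = 12 gives (2, 12, 11).
HN = (-3, -4, -1), HG = (6, -3, 13); a normal to α is HN × HG = (-55, 33, 33).
Using H: α has equation -55x + 33y + 33z = -11.
Substitute r = (2, 12, 11) + t(0, 12, 18) into the plane: 649 + 990t = -11, so t = -2/3.
Intersection: (2, 12, 11) + (-2/3)·(0, 12, 18) = (2, 4, -1).

(2, 4, -1)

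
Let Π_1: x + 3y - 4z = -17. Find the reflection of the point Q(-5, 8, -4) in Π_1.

(-9, -4, 12)

λ = (n·Q − d)/|n|² = (35 − (-17))/26 = 2.
Reflection = Q − 2λn = (-5, 8, -4) − 4·(1, 3, -4) = (-9, -4, 12).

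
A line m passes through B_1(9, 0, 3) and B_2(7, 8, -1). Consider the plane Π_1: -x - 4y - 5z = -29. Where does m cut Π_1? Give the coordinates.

A direction vector for m is B_2 − B_1 = (-2, 8, -4).
Substitute r = (9, 0, 3) + t(-2, 8, -4) into the plane: -24 + (-10)t = -29, so t = 1/2.
Intersection: (9, 0, 3) + (1/2)·(-2, 8, -4) = (8, 4, 1).

(8, 4, 1)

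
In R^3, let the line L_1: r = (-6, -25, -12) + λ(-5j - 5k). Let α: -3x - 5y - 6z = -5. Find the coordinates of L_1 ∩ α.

Substitute r = (-6, -25, -12) + t(0, -5, -5) into the plane: 215 + 55t = -5, so t = -4.
Intersection: (-6, -25, -12) + (-4)·(0, -5, -5) = (-6, -5, 8).

(-6, -5, 8)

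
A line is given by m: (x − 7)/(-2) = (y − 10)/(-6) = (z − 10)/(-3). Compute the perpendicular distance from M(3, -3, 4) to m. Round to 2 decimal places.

0.52

m has direction (-2, -6, -3) through (7, 10, 10).
Taking (7, 10, 10) on m with direction v = (-2, -6, -3): w = M − (7, 10, 10) = (-4, -13, -6), and w × v = (3, 0, -2).
Distance = |w × v| / |v| = √13 / √49 ≈ 0.52.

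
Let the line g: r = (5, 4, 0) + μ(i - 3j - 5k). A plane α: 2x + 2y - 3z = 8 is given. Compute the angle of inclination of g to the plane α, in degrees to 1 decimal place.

sin θ = |n·v| / (|n||v|) = |11| / (√17 · √35) = 0.45096.
θ ≈ 26.8°.

26.8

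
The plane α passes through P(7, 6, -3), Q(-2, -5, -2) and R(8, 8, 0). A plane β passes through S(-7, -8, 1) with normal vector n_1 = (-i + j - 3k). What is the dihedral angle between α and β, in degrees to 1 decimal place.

56.1

PQ = (-9, -11, 1), PR = (1, 2, 3); a normal to α is PQ × PR = (-35, 28, -7).
Using P: α has equation -35x + 28y - 7z = -56.
β: n_1·r = n_1·S gives -x + y - 3z = -4.
cos θ = |n₁·n₂| / (|n₁||n₂|) = |84| / (√2058 · √11).
θ = arccos(0.55829) ≈ 56.1°.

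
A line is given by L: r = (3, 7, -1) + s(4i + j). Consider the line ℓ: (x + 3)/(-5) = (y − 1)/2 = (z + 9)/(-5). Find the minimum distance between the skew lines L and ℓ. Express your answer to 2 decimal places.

ℓ has direction (-5, 2, -5) through (-3, 1, -9).
Common perpendicular direction n = (4, 1, 0) × (-5, 2, -5) = (-5, 20, 13).
With w = (-3, 1, -9) − (3, 7, -1) = (-6, -6, -8), w · n = -194.
Distance = |w · n| / |n| = |-194| / √594 ≈ 7.96.

7.96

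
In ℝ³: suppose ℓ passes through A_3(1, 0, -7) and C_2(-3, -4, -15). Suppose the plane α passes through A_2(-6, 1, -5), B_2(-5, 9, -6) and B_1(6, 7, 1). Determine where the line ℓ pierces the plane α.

A direction vector for ℓ is C_2 − A_3 = (-4, -4, -8).
A_2B_2 = (1, 8, -1), A_2B_1 = (12, 6, 6); a normal to α is A_2B_2 × A_2B_1 = (54, -18, -90).
Using A_2: α has equation 54x - 18y - 90z = 108.
Substitute r = (1, 0, -7) + t(-4, -4, -8) into the plane: 684 + 576t = 108, so t = -1.
Intersection: (1, 0, -7) + (-1)·(-4, -4, -8) = (5, 4, 1).

(5, 4, 1)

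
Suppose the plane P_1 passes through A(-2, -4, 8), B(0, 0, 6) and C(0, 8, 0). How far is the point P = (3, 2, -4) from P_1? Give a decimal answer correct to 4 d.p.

AB = (2, 4, -2), AC = (2, 12, -8); a normal to P_1 is AB × AC = (-8, 12, 16).
Using A: P_1 has equation -8x + 12y + 16z = 96.
n·P − d = (-8)·(3) + (12)·(2) + (16)·(-4) − 96 = -160; |n| = √464.
Distance = |-160| / √464 = 160/√464 ≈ 7.4278.

7.4278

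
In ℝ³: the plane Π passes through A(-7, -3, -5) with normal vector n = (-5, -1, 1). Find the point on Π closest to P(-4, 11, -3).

Π: n·r = n·A gives -5x - y + z = 33.
Foot = P − λn with λ = (n·P − d)/|n|² = (6 − 33)/27 = -1.
Foot = (-4, 11, -3) − (-1)·(-5, -1, 1) = (-9, 10, -2).

(-9, 10, -2)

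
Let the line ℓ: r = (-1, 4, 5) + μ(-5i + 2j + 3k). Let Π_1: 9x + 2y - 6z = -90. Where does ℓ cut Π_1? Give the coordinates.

Substitute r = (-1, 4, 5) + t(-5, 2, 3) into the plane: -31 + (-59)t = -90, so t = 1.
Intersection: (-1, 4, 5) + 1·(-5, 2, 3) = (-6, 6, 8).

(-6, 6, 8)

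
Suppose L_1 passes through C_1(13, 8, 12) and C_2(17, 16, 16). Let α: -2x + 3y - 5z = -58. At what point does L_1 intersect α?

(9, 0, 8)

A direction vector for L_1 is C_2 − C_1 = (4, 8, 4).
Substitute r = (13, 8, 12) + t(4, 8, 4) into the plane: -62 + (-4)t = -58, so t = -1.
Intersection: (13, 8, 12) + (-1)·(4, 8, 4) = (9, 0, 8).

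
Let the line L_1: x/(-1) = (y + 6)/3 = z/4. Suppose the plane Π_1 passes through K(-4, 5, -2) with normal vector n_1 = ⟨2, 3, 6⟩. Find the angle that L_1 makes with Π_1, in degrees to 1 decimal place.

60.3

L_1 has direction (-1, 3, 4) through (0, -6, 0).
Π_1: n_1·r = n_1·K gives 2x + 3y + 6z = -5.
sin θ = |n·v| / (|n||v|) = |31| / (√49 · √26) = 0.86851.
θ ≈ 60.3°.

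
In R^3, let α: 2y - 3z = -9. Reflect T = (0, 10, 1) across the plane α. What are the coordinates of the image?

(0, 2, 13)

λ = (n·T − d)/|n|² = (17 − (-9))/13 = 2.
Reflection = T − 2λn = (0, 10, 1) − 4·(0, 2, -3) = (0, 2, 13).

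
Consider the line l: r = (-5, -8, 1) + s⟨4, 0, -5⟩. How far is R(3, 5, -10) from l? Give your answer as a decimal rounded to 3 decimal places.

13.015

Taking (-5, -8, 1) on l with direction v = (4, 0, -5): w = R − (-5, -8, 1) = (8, 13, -11), and w × v = (-65, -4, -52).
Distance = |w × v| / |v| = √6945 / √41 ≈ 13.015.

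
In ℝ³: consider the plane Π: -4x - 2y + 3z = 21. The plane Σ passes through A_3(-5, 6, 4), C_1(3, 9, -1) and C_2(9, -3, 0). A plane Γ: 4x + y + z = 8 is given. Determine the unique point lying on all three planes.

A_3C_1 = (8, 3, -5), A_3C_2 = (14, -9, -4); a normal to Σ is A_3C_1 × A_3C_2 = (-57, -38, -114).
Using A_3: Σ has equation -57x - 38y - 114z = -399.
Solving the 3×3 linear system -4x - 2y + 3z = 21, -57x - 38y - 114z = -399, 4x + y + z = 8 (e.g. by elimination or Cramer's rule, determinant = 779) gives (3, -9, 5).

(3, -9, 5)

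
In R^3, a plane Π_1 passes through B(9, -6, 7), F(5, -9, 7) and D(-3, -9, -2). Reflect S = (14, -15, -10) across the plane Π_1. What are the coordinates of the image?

BF = (-4, -3, 0), BD = (-12, -3, -9); a normal to Π_1 is BF × BD = (27, -36, -24).
Using B: Π_1 has equation 27x - 36y - 24z = 291.
λ = (n·S − d)/|n|² = (1158 − 291)/2601 = 1/3.
Reflection = S − 2λn = (14, -15, -10) − (2/3)·(27, -36, -24) = (-4, 9, 6).

(-4, 9, 6)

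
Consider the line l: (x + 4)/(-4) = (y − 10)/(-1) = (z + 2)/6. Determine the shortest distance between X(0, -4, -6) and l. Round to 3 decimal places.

l has direction (-4, -1, 6) through (-4, 10, -2).
Taking (-4, 10, -2) on l with direction v = (-4, -1, 6): w = X − (-4, 10, -2) = (4, -14, -4), and w × v = (-88, -8, -60).
Distance = |w × v| / |v| = √11408 / √53 ≈ 14.671.

14.671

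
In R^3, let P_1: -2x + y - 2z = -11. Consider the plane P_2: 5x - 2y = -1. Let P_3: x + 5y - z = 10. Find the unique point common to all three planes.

Solving the 3×3 linear system -2x + y - 2z = -11, 5x - 2y = -1, x + 5y - z = 10 (e.g. by elimination or Cramer's rule, determinant = -53) gives (1, 3, 6).

(1, 3, 6)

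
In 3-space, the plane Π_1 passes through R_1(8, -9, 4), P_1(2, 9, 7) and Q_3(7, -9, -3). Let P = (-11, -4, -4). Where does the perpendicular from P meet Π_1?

R_1P_1 = (-6, 18, 3), R_1Q_3 = (-1, 0, -7); a normal to Π_1 is R_1P_1 × R_1Q_3 = (-126, -45, 18).
Using R_1: Π_1 has equation -126x - 45y + 18z = -531.
Foot = P − λn with λ = (n·P − d)/|n|² = (1494 − (-531))/18225 = 1/9.
Foot = (-11, -4, -4) − (1/9)·(-126, -45, 18) = (3, 1, -6).

(3, 1, -6)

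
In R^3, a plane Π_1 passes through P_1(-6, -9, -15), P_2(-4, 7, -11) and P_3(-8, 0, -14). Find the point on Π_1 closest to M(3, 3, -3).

P_1P_2 = (2, 16, 4), P_1P_3 = (-2, 9, 1); a normal to Π_1 is P_1P_2 × P_1P_3 = (-20, -10, 50).
Using P_1: Π_1 has equation -20x - 10y + 50z = -540.
Foot = M − λn with λ = (n·M − d)/|n|² = (-240 − (-540))/3000 = 1/10.
Foot = (3, 3, -3) − (1/10)·(-20, -10, 50) = (5, 4, -8).

(5, 4, -8)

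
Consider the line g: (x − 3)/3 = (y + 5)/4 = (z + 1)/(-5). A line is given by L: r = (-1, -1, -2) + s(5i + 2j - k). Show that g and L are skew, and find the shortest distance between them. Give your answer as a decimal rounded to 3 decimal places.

3.662

g has direction (3, 4, -5) through (3, -5, -1).
Common perpendicular direction n = (3, 4, -5) × (5, 2, -1) = (6, -22, -14).
With w = (-1, -1, -2) − (3, -5, -1) = (-4, 4, -1), w · n = -98.
Since n ≠ 0 the lines are not parallel, and w · n = -98 ≠ 0 so they do not intersect; hence they are skew.
Distance = |w · n| / |n| = |-98| / √716 ≈ 3.662.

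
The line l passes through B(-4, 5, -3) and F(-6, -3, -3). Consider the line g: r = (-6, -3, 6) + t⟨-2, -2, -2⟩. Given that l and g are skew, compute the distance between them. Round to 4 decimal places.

A direction vector for l is F − B = (-2, -8, 0).
Common perpendicular direction n = (-2, -8, 0) × (-2, -2, -2) = (16, -4, -12).
With w = (-6, -3, 6) − (-4, 5, -3) = (-2, -8, 9), w · n = -108.
Distance = |w · n| / |n| = |-108| / √416 ≈ 5.2951.

5.2951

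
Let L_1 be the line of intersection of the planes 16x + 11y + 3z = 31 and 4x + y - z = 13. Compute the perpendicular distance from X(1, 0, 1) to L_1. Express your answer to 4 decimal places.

3.6818

Direction of L_1: (16, 11, 3) × (4, 1, -1) = (-14, 28, -28).
A point on L_1: solving the two plane equations with x = 7 gives (7, -9, 6).
Taking (7, -9, 6) on L_1 with direction v = (-14, 28, -28): w = X − (7, -9, 6) = (-6, 9, -5), and w × v = (-112, -98, -42).
Distance = |w × v| / |v| = √23912 / √1764 ≈ 3.6818.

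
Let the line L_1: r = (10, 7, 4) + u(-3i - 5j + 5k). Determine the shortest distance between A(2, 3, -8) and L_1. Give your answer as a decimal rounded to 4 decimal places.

14.8210

Taking (10, 7, 4) on L_1 with direction v = (-3, -5, 5): w = A − (10, 7, 4) = (-8, -4, -12), and w × v = (-80, 76, 28).
Distance = |w × v| / |v| = √12960 / √59 ≈ 14.8210.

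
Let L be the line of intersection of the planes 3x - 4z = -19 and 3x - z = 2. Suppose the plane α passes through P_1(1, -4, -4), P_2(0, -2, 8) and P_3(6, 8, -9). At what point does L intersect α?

Direction of L: (3, 0, -4) × (3, 0, -1) = (0, -9, 0).
A point on L: solving the two plane equations with y = 14 gives (3, 14, 7).
P_1P_2 = (-1, 2, 12), P_1P_3 = (5, 12, -5); a normal to α is P_1P_2 × P_1P_3 = (-154, 55, -22).
Using P_1: α has equation -154x + 55y - 22z = -286.
Substitute r = (3, 14, 7) + t(0, -9, 0) into the plane: 154 + (-495)t = -286, so t = 8/9.
Intersection: (3, 14, 7) + (8/9)·(0, -9, 0) = (3, 6, 7).

(3, 6, 7)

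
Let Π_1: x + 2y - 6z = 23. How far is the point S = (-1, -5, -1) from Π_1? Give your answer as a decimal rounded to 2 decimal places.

4.37

n·S − d = (1)·(-1) + (2)·(-5) + (-6)·(-1) − 23 = -28; |n| = √41.
Distance = |-28| / √41 = 28/√41 ≈ 4.37.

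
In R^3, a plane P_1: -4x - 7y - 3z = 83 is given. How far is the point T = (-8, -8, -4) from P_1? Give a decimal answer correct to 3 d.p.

n·T − d = (-4)·(-8) + (-7)·(-8) + (-3)·(-4) − 83 = 17; |n| = √74.
Distance = |17| / √74 = 17/√74 ≈ 1.976.

1.976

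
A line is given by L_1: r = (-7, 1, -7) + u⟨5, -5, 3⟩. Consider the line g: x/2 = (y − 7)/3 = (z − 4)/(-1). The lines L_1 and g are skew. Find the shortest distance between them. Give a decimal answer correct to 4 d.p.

g has direction (2, 3, -1) through (0, 7, 4).
Common perpendicular direction n = (5, -5, 3) × (2, 3, -1) = (-4, 11, 25).
With w = (0, 7, 4) − (-7, 1, -7) = (7, 6, 11), w · n = 313.
Distance = |w · n| / |n| = |313| / √762 ≈ 11.3388.

11.3388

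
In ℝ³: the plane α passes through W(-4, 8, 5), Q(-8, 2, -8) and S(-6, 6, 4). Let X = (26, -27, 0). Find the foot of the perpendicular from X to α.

WQ = (-4, -6, -13), WS = (-2, -2, -1); a normal to α is WQ × WS = (-20, 22, -4).
Using W: α has equation -20x + 22y - 4z = 236.
Foot = X − λn with λ = (n·X − d)/|n|² = (-1114 − 236)/900 = -3/2.
Foot = (26, -27, 0) − (-3/2)·(-20, 22, -4) = (-4, 6, -6).

(-4, 6, -6)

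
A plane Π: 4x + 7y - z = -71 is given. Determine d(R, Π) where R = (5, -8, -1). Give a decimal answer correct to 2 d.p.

n·R − d = (4)·(5) + (7)·(-8) + (-1)·(-1) − (-71) = 36; |n| = √66.
Distance = |36| / √66 = 36/√66 ≈ 4.43.

4.43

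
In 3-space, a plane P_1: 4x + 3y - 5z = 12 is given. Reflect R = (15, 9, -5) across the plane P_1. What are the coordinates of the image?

λ = (n·R − d)/|n|² = (112 − 12)/50 = 2.
Reflection = R − 2λn = (15, 9, -5) − 4·(4, 3, -5) = (-1, -3, 15).

(-1, -3, 15)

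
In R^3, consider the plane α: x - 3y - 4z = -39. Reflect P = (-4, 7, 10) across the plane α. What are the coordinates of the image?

λ = (n·P − d)/|n|² = (-65 − (-39))/26 = -1.
Reflection = P − 2λn = (-4, 7, 10) − (-2)·(1, -3, -4) = (-2, 1, 2).

(-2, 1, 2)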